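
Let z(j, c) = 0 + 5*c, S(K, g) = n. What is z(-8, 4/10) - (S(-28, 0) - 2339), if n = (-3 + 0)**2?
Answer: 2332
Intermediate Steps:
n = 9 (n = (-3)**2 = 9)
S(K, g) = 9
z(j, c) = 5*c
z(-8, 4/10) - (S(-28, 0) - 2339) = 5*(4/10) - (9 - 2339) = 5*(4*(1/10)) - 1*(-2330) = 5*(2/5) + 2330 = 2 + 2330 = 2332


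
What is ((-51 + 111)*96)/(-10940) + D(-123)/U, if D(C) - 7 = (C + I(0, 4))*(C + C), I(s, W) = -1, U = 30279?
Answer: 7969165/16562613 ≈ 0.48115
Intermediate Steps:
D(C) = 7 + 2*C*(-1 + C) (D(C) = 7 + (C - 1)*(C + C) = 7 + (-1 + C)*(2*C) = 7 + 2*C*(-1 + C))
((-51 + 111)*96)/(-10940) + D(-123)/U = ((-51 + 111)*96)/(-10940) + (7 - 2*(-123) + 2*(-123)²)/30279 = (60*96)*(-1/10940) + (7 + 246 + 2*15129)*(1/30279) = 5760*(-1/10940) + (7 + 246 + 30258)*(1/30279) = -288/547 + 30511*(1/30279) = -288/547 + 30511/30279 = 7969165/16562613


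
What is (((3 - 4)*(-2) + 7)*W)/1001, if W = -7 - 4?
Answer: -9/91 ≈ -0.098901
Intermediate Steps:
W = -11
(((3 - 4)*(-2) + 7)*W)/1001 = (((3 - 4)*(-2) + 7)*(-11))/1001 = ((-1*(-2) + 7)*(-11))*(1/1001) = ((2 + 7)*(-11))*(1/1001) = (9*(-11))*(1/1001) = -99*1/1001 = -9/91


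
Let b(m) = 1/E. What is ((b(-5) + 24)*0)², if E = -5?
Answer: 0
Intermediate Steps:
b(m) = -⅕ (b(m) = 1/(-5) = -⅕)
((b(-5) + 24)*0)² = ((-⅕ + 24)*0)² = ((119/5)*0)² = 0² = 0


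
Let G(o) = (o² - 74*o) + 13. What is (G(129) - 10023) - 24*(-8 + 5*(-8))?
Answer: -1763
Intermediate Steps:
G(o) = 13 + o² - 74*o
(G(129) - 10023) - 24*(-8 + 5*(-8)) = ((13 + 129² - 74*129) - 10023) - 24*(-8 + 5*(-8)) = ((13 + 16641 - 9546) - 10023) - 24*(-8 - 40) = (7108 - 10023) - 24*(-48) = -2915 + 1152 = -1763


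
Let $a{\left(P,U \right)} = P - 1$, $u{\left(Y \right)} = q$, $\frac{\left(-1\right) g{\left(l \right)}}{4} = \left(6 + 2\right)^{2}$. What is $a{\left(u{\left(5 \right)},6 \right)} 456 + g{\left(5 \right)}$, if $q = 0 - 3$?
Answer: $-2080$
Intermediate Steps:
$g{\left(l \right)} = -256$ ($g{\left(l \right)} = - 4 \left(6 + 2\right)^{2} = - 4 \cdot 8^{2} = \left(-4\right) 64 = -256$)
$q = -3$ ($q = 0 - 3 = -3$)
$u{\left(Y \right)} = -3$
$a{\left(P,U \right)} = -1 + P$ ($a{\left(P,U \right)} = P - 1 = -1 + P$)
$a{\left(u{\left(5 \right)},6 \right)} 456 + g{\left(5 \right)} = \left(-1 - 3\right) 456 - 256 = \left(-4\right) 456 - 256 = -1824 - 256 = -2080$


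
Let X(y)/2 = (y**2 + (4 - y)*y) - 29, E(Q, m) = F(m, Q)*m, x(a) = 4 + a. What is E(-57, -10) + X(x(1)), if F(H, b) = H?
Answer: 82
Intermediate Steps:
E(Q, m) = m**2 (E(Q, m) = m*m = m**2)
X(y) = -58 + 2*y**2 + 2*y*(4 - y) (X(y) = 2*((y**2 + (4 - y)*y) - 29) = 2*((y**2 + y*(4 - y)) - 29) = 2*(-29 + y**2 + y*(4 - y)) = -58 + 2*y**2 + 2*y*(4 - y))
E(-57, -10) + X(x(1)) = (-10)**2 + (-58 + 8*(4 + 1)) = 100 + (-58 + 8*5) = 100 + (-58 + 40) = 100 - 18 = 82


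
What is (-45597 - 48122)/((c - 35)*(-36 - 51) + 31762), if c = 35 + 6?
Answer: -93719/31240 ≈ -3.0000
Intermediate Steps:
c = 41
(-45597 - 48122)/((c - 35)*(-36 - 51) + 31762) = (-45597 - 48122)/((41 - 35)*(-36 - 51) + 31762) = -93719/(6*(-87) + 31762) = -93719/(-522 + 31762) = -93719/31240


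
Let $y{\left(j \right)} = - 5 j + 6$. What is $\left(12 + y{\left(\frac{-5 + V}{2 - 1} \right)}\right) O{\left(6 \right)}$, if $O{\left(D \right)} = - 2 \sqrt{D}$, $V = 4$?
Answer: $- 46 \sqrt{6} \approx -112.68$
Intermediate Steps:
$y{\left(j \right)} = 6 - 5 j$
$\left(12 + y{\left(\frac{-5 + V}{2 - 1} \right)}\right) O{\left(6 \right)} = \left(12 + \left(6 - 5 \frac{-5 + 4}{2 - 1}\right)\right) \left(- 2 \sqrt{6}\right) = \left(12 + \left(6 - 5 \left(- 1^{-1}\right)\right)\right) \left(- 2 \sqrt{6}\right) = \left(12 + \left(6 - 5 \left(\left(-1\right) 1\right)\right)\right) \left(- 2 \sqrt{6}\right) = \left(12 + \left(6 - -5\right)\right) \left(- 2 \sqrt{6}\right) = \left(12 + \left(6 + 5\right)\right) \left(- 2 \sqrt{6}\right) = \left(12 + 11\right) \left(- 2 \sqrt{6}\right) = 23 \left(- 2 \sqrt{6}\right) = - 46 \sqrt{6}$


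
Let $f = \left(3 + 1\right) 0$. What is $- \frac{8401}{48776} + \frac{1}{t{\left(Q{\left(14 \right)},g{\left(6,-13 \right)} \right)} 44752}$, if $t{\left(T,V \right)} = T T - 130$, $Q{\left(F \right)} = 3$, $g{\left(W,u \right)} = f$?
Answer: $- \frac{5686424571}{33015206224} \approx -0.17224$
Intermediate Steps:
$f = 0$ ($f = 4 \cdot 0 = 0$)
$g{\left(W,u \right)} = 0$
$t{\left(T,V \right)} = -130 + T^{2}$ ($t{\left(T,V \right)} = T^{2} - 130 = -130 + T^{2}$)
$- \frac{8401}{48776} + \frac{1}{t{\left(Q{\left(14 \right)},g{\left(6,-13 \right)} \right)} 44752} = - \frac{8401}{48776} + \frac{1}{\left(-130 + 3^{2}\right) 44752} = \left(-8401\right) \frac{1}{48776} + \frac{1}{-130 + 9} \cdot \frac{1}{44752} = - \frac{8401}{48776} + \frac{1}{-121} \cdot \frac{1}{44752} = - \frac{8401}{48776} - \frac{1}{5414992} = - \frac{5686424571}{33015206224}$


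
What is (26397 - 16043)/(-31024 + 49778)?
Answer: 5177/9377 ≈ 0.55210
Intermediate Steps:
(26397 - 16043)/(-31024 + 49778) = 10354/18754 = 10354*(1/18754) = 5177/9377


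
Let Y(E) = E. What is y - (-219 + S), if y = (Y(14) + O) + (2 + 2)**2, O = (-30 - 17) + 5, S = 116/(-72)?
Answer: 3755/18 ≈ 208.61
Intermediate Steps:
S = -29/18 (S = 116*(-1/72) = -29/18 ≈ -1.6111)
O = -42 (O = -47 + 5 = -42)
y = -12 (y = (14 - 42) + (2 + 2)**2 = -28 + 4**2 = -28 + 16 = -12)
y - (-219 + S) = -12 - (-219 - 29/18) = -12 - 1*(-3971/18) = -12 + 3971/18 = 3755/18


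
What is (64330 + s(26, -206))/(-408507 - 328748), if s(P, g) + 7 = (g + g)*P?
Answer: -53611/737255 ≈ -0.072717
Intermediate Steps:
s(P, g) = -7 + 2*P*g (s(P, g) = -7 + (g + g)*P = -7 + (2*g)*P = -7 + 2*P*g)
(64330 + s(26, -206))/(-408507 - 328748) = (64330 + (-7 + 2*26*(-206)))/(-408507 - 328748) = (64330 + (-7 - 10712))/(-737255) = (64330 - 10719)*(-1/737255) = 53611*(-1/737255) = -53611/737255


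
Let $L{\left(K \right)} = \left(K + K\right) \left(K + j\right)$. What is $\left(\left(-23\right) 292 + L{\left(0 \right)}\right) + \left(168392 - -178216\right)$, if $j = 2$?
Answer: $339892$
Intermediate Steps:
$L{\left(K \right)} = 2 K \left(2 + K\right)$ ($L{\left(K \right)} = \left(K + K\right) \left(K + 2\right) = 2 K \left(2 + K\right)$)
$\left(\left(-23\right) 292 + L{\left(0 \right)}\right) + \left(168392 - -178216\right) = \left(\left(-23\right) 292 + 2 \cdot 0 \left(2 + 0\right)\right) + \left(168392 - -178216\right) = \left(-6716 + 2 \cdot 0 \cdot 2\right) + \left(168392 + 178216\right) = \left(-6716 + 0\right) + 346608 = -6716 + 346608 = 339892$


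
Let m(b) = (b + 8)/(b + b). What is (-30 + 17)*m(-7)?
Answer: 13/14 ≈ 0.92857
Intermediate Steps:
m(b) = (8 + b)/(2*b) (m(b) = (8 + b)/((2*b)) = (8 + b)*(1/(2*b)) = (8 + b)/(2*b))
(-30 + 17)*m(-7) = (-30 + 17)*((½)*(8 - 7)/(-7)) = -13*(-1)/(2*7) = -13*(-1/14) = 13/14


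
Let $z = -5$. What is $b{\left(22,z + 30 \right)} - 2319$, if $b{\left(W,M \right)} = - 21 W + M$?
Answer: $-2756$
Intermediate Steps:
$b{\left(W,M \right)} = M - 21 W$
$b{\left(22,z + 30 \right)} - 2319 = \left(\left(-5 + 30\right) - 462\right) - 2319 = \left(25 - 462\right) - 2319 = -437 - 2319 = -2756$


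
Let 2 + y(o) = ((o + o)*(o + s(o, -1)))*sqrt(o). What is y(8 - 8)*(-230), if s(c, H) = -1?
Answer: 460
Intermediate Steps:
y(o) = -2 + 2*o**(3/2)*(-1 + o) (y(o) = -2 + ((o + o)*(o - 1))*sqrt(o) = -2 + ((2*o)*(-1 + o))*sqrt(o) = -2 + (2*o*(-1 + o))*sqrt(o) = -2 + 2*o**(3/2)*(-1 + o))
y(8 - 8)*(-230) = (-2 - 2*(8 - 8)**(3/2) + 2*(8 - 8)**(5/2))*(-230) = (-2 - 2*0**(3/2) + 2*0**(5/2))*(-230) = (-2 - 2*0 + 2*0)*(-230) = (-2 + 0 + 0)*(-230) = -2*(-230) = 460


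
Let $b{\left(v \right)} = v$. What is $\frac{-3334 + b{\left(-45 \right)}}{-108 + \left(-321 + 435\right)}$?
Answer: $- \frac{3379}{6} \approx -563.17$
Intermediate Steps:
$\frac{-3334 + b{\left(-45 \right)}}{-108 + \left(-321 + 435\right)} = \frac{-3334 - 45}{-108 + \left(-321 + 435\right)} = - \frac{3379}{-108 + 114} = - \frac{3379}{6}$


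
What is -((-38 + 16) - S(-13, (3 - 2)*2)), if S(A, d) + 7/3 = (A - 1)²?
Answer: 647/3 ≈ 215.67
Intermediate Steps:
S(A, d) = -7/3 + (-1 + A)² (S(A, d) = -7/3 + (A - 1)² = -7/3 + (-1 + A)²)
-((-38 + 16) - S(-13, (3 - 2)*2)) = -((-38 + 16) - (-7/3 + (-1 - 13)²)) = -(-22 - (-7/3 + (-14)²)) = -(-22 - (-7/3 + 196)) = -(-22 - 1*581/3) = -(-22 - 581/3) = -1*(-647/3) = 647/3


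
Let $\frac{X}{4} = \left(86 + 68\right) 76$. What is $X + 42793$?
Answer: $89609$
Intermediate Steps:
$X = 46816$ ($X = 4 \left(86 + 68\right) 76 = 4 \cdot 154 \cdot 76 = 4 \cdot 11704 = 46816$)
$X + 42793 = 46816 + 42793 = 89609$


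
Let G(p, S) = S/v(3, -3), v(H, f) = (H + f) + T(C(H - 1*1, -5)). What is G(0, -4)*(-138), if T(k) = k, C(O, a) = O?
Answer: 276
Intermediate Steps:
v(H, f) = -1 + f + 2*H (v(H, f) = (H + f) + (H - 1*1) = (H + f) + (H - 1) = (H + f) + (-1 + H) = -1 + f + 2*H)
G(p, S) = S/2 (G(p, S) = S/(-1 - 3 + 2*3) = S/(-1 - 3 + 6) = S/2)
G(0, -4)*(-138) = ((½)*(-4))*(-138) = -2*(-138) = 276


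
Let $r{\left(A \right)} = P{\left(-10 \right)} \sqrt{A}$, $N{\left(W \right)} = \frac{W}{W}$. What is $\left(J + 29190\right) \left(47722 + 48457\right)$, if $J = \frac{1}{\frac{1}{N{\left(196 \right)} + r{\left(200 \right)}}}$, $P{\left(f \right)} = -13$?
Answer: $2807561189 - 12503270 \sqrt{2} \approx 2.7899 \cdot 10^{9}$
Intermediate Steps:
$N{\left(W \right)} = 1$
$r{\left(A \right)} = - 13 \sqrt{A}$
$J = 1 - 130 \sqrt{2}$ ($J = \frac{1}{\frac{1}{1 - 13 \sqrt{200}}} = \frac{1}{\frac{1}{1 - 13 \cdot 10 \sqrt{2}}} = \frac{1}{\frac{1}{1 - 130 \sqrt{2}}} = 1 - 130 \sqrt{2} \approx -182.85$)
$\left(J + 29190\right) \left(47722 + 48457\right) = \left(\left(1 - 130 \sqrt{2}\right) + 29190\right) \left(47722 + 48457\right) = \left(29191 - 130 \sqrt{2}\right) 96179 = 2807561189 - 12503270 \sqrt{2}$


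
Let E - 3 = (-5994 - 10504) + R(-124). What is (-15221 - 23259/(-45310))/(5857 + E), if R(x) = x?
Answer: 689640251/487626220 ≈ 1.4143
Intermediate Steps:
E = -16619 (E = 3 + ((-5994 - 10504) - 124) = 3 + (-16498 - 124) = 3 - 16622 = -16619)
(-15221 - 23259/(-45310))/(5857 + E) = (-15221 - 23259/(-45310))/(5857 - 16619) = (-15221 - 23259*(-1/45310))/(-10762) = (-15221 + 23259/45310)*(-1/10762) = -689640251/45310*(-1/10762) = 689640251/487626220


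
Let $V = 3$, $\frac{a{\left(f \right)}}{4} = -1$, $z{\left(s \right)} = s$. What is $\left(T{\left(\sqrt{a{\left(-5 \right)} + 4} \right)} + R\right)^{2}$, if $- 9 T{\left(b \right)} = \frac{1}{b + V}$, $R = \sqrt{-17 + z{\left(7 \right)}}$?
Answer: $\frac{\left(1 - 27 i \sqrt{10}\right)^{2}}{729} \approx -9.9986 - 0.23424 i$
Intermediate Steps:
$a{\left(f \right)} = -4$ ($a{\left(f \right)} = 4 \left(-1\right) = -4$)
$R = i \sqrt{10}$ ($R = \sqrt{-17 + 7} = \sqrt{-10} = i \sqrt{10} \approx 3.1623 i$)
$T{\left(b \right)} = - \frac{1}{9 \left(3 + b\right)}$ ($T{\left(b \right)} = - \frac{1}{9 \left(b + 3\right)} = - \frac{1}{9 \left(3 + b\right)}$)
$\left(T{\left(\sqrt{a{\left(-5 \right)} + 4} \right)} + R\right)^{2} = \left(- \frac{1}{27 + 9 \sqrt{-4 + 4}} + i \sqrt{10}\right)^{2} = \left(- \frac{1}{27 + 9 \sqrt{0}} + i \sqrt{10}\right)^{2} = \left(- \frac{1}{27 + 9 \cdot 0} + i \sqrt{10}\right)^{2} = \left(- \frac{1}{27 + 0} + i \sqrt{10}\right)^{2} = \left(- \frac{1}{27} + i \sqrt{10}\right)^{2}$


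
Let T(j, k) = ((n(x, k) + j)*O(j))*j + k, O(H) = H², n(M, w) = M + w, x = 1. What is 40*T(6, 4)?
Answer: 95200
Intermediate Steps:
T(j, k) = k + j³*(1 + j + k) (T(j, k) = (((1 + k) + j)*j²)*j + k = ((1 + j + k)*j²)*j + k = (j²*(1 + j + k))*j + k = j³*(1 + j + k) + k = k + j³*(1 + j + k))
40*T(6, 4) = 40*(4 + 6⁴ + 6³*(1 + 4)) = 40*(4 + 1296 + 216*5) = 40*(4 + 1296 + 1080) = 40*2380 = 95200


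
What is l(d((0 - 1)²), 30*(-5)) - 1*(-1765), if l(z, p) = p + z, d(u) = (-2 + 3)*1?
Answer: 1616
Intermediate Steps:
d(u) = 1 (d(u) = 1*1 = 1)
l(d((0 - 1)²), 30*(-5)) - 1*(-1765) = (30*(-5) + 1) - 1*(-1765) = (-150 + 1) + 1765 = -149 + 1765 = 1616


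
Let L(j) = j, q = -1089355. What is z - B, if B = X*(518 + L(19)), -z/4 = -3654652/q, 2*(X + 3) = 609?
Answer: -352774369121/2178710 ≈ -1.6192e+5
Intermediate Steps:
X = 603/2 (X = -3 + (½)*609 = -3 + 609/2 = 603/2 ≈ 301.50)
z = -14618608/1089355 (z = -(-14618608)/(-1089355) = -(-14618608)*(-1)/1089355 = -4*3654652/1089355 = -14618608/1089355 ≈ -13.420)
B = 323811/2 (B = 603*(518 + 19)/2 = (603/2)*537 = 323811/2 ≈ 1.6191e+5)
z - B = -14618608/1089355 - 1*323811/2 = -14618608/1089355 - 323811/2 = -352774369121/2178710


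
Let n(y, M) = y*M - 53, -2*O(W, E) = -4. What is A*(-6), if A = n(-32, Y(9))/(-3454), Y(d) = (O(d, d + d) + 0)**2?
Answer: -543/1727 ≈ -0.31442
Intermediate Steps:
O(W, E) = 2 (O(W, E) = -1/2*(-4) = 2)
Y(d) = 4 (Y(d) = (2 + 0)**2 = 2**2 = 4)
n(y, M) = -53 + M*y (n(y, M) = M*y - 53 = -53 + M*y)
A = 181/3454 (A = (-53 + 4*(-32))/(-3454) = (-53 - 128)*(-1/3454) = -181*(-1/3454) = 181/3454 ≈ 0.052403)
A*(-6) = (181/3454)*(-6) = -543/1727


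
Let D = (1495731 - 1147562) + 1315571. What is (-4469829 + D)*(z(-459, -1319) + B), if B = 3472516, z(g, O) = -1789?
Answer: -9739168856703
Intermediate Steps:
D = 1663740 (D = 348169 + 1315571 = 1663740)
(-4469829 + D)*(z(-459, -1319) + B) = (-4469829 + 1663740)*(-1789 + 3472516) = -2806089*3470727 = -9739168856703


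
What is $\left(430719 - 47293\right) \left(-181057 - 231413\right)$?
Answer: $-158151722220$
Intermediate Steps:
$\left(430719 - 47293\right) \left(-181057 - 231413\right) = 383426 \left(-412470\right) = -158151722220$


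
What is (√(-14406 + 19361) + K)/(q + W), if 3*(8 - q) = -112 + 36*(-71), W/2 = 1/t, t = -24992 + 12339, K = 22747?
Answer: 863453373/34061870 + 37959*√4955/34061870 ≈ 25.428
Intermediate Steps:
t = -12653
W = -2/12653 (W = 2/(-12653) = 2*(-1/12653) = -2/12653 ≈ -0.00015807)
q = 2692/3 (q = 8 - (-112 + 36*(-71))/3 = 8 - (-112 - 2556)/3 = 8 - ⅓*(-2668) = 8 + 2668/3 = 2692/3 ≈ 897.33)
(√(-14406 + 19361) + K)/(q + W) = (√(-14406 + 19361) + 22747)/(2692/3 - 2/12653) = (√4955 + 22747)/(34061870/37959) = (22747 + √4955)*(37959/34061870) = 863453373/34061870 + 37959*√4955/34061870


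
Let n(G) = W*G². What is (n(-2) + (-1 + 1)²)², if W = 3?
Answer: 144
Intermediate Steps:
n(G) = 3*G²
(n(-2) + (-1 + 1)²)² = (3*(-2)² + (-1 + 1)²)² = (3*4 + 0²)² = (12 + 0)² = 12² = 144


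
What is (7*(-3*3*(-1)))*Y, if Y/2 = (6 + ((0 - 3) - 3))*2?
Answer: 0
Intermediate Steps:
Y = 0 (Y = 2*((6 + ((0 - 3) - 3))*2) = 2*((6 + (-3 - 3))*2) = 2*((6 - 6)*2) = 2*(0*2) = 2*0 = 0)
(7*(-3*3*(-1)))*Y = (7*(-3*3*(-1)))*0 = (7*(-9*(-1)))*0 = (7*9)*0 = 63*0 = 0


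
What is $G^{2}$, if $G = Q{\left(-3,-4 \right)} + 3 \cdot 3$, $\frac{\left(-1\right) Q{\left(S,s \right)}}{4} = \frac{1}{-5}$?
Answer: $\frac{2401}{25} \approx 96.04$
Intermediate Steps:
$Q{\left(S,s \right)} = \frac{4}{5}$ ($Q{\left(S,s \right)} = - \frac{4}{-5} = \left(-4\right) \left(- \frac{1}{5}\right) = \frac{4}{5}$)
$G = \frac{49}{5}$ ($G = \frac{4}{5} + 3 \cdot 3 = \frac{4}{5} + 9 = \frac{49}{5} \approx 9.8$)
$G^{2} = \left(\frac{49}{5}\right)^{2} = \frac{2401}{25}$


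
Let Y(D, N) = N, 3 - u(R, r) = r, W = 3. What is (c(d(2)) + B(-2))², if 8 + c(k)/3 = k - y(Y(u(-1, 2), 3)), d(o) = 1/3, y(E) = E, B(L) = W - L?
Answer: 729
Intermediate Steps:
u(R, r) = 3 - r
B(L) = 3 - L
d(o) = ⅓
c(k) = -33 + 3*k (c(k) = -24 + 3*(k - 1*3) = -24 + 3*(k - 3) = -24 + 3*(-3 + k) = -24 + (-9 + 3*k) = -33 + 3*k)
(c(d(2)) + B(-2))² = ((-33 + 3*(⅓)) + (3 - 1*(-2)))² = ((-33 + 1) + (3 + 2))² = (-32 + 5)² = (-27)² = 729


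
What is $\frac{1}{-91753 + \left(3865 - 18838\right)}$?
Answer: $- \frac{1}{106726} \approx -9.3698 \cdot 10^{-6}$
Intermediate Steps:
$\frac{1}{-91753 + \left(3865 - 18838\right)} = \frac{1}{-91753 - 14973} = \frac{1}{-106726} = - \frac{1}{106726}$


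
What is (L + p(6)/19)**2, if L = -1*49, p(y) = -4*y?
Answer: 912025/361 ≈ 2526.4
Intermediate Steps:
L = -49
(L + p(6)/19)**2 = (-49 - 4*6/19)**2 = (-49 - 24*1/19)**2 = (-49 - 24/19)**2 = (-955/19)**2 = 912025/361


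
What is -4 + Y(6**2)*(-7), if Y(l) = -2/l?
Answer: -65/18 ≈ -3.6111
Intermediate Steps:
-4 + Y(6**2)*(-7) = -4 - 2/(6**2)*(-7) = -4 - 2/36*(-7) = -4 - 2*1/36*(-7) = -4 - 1/18*(-7) = -4 + 7/18 = -65/18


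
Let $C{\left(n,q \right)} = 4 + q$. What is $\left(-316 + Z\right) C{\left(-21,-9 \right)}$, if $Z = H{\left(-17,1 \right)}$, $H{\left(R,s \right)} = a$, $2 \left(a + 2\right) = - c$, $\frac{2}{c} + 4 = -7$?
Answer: $\frac{17485}{11} \approx 1589.5$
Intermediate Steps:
$c = - \frac{2}{11}$ ($c = \frac{2}{-4 - 7} = \frac{2}{-11} = 2 \left(- \frac{1}{11}\right) = - \frac{2}{11} \approx -0.18182$)
$a = - \frac{21}{11}$ ($a = -2 + \frac{\left(-1\right) \left(- \frac{2}{11}\right)}{2} = -2 + \frac{1}{2} \cdot \frac{2}{11} = -2 + \frac{1}{11} = - \frac{21}{11} \approx -1.9091$)
$H{\left(R,s \right)} = - \frac{21}{11}$
$Z = - \frac{21}{11} \approx -1.9091$
$\left(-316 + Z\right) C{\left(-21,-9 \right)} = \left(-316 - \frac{21}{11}\right) \left(4 - 9\right) = \left(- \frac{3497}{11}\right) \left(-5\right) = \frac{17485}{11}$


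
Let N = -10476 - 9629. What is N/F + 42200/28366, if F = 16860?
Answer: 14119357/47825076 ≈ 0.29523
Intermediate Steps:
N = -20105
N/F + 42200/28366 = -20105/16860 + 42200/28366 = -20105*1/16860 + 42200*(1/28366) = -4021/3372 + 21100/14183 = 14119357/47825076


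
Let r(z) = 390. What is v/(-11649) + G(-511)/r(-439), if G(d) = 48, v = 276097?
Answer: -17853113/757185 ≈ -23.578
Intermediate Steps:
v/(-11649) + G(-511)/r(-439) = 276097/(-11649) + 48/390 = 276097*(-1/11649) + 48*(1/390) = -276097/11649 + 8/65 = -17853113/757185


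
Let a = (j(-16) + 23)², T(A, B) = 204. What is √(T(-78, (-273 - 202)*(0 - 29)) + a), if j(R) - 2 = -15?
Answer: 4*√19 ≈ 17.436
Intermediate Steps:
j(R) = -13 (j(R) = 2 - 15 = -13)
a = 100 (a = (-13 + 23)² = 10² = 100)
√(T(-78, (-273 - 202)*(0 - 29)) + a) = √(204 + 100) = √304 = 4*√19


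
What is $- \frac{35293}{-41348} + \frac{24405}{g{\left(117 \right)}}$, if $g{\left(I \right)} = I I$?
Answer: $\frac{497407939}{188670924} \approx 2.6364$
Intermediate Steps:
$g{\left(I \right)} = I^{2}$
$- \frac{35293}{-41348} + \frac{24405}{g{\left(117 \right)}} = - \frac{35293}{-41348} + \frac{24405}{117^{2}} = \left(-35293\right) \left(- \frac{1}{41348}\right) + \frac{24405}{13689} = \frac{35293}{41348} + 24405 \cdot \frac{1}{13689} = \frac{35293}{41348} + \frac{8135}{4563} = \frac{497407939}{188670924}$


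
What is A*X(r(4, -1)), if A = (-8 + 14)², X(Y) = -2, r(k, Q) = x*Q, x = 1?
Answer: -72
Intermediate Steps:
r(k, Q) = Q (r(k, Q) = 1*Q = Q)
A = 36 (A = 6² = 36)
A*X(r(4, -1)) = 36*(-2) = -72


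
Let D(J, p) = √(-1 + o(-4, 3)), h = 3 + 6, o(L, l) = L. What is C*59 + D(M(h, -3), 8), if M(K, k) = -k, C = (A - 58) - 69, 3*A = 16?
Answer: -21535/3 + I*√5 ≈ -7178.3 + 2.2361*I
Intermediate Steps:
h = 9
A = 16/3 (A = (⅓)*16 = 16/3 ≈ 5.3333)
C = -365/3 (C = (16/3 - 58) - 69 = -158/3 - 69 = -365/3 ≈ -121.67)
D(J, p) = I*√5 (D(J, p) = √(-1 - 4) = √(-5) = I*√5)
C*59 + D(M(h, -3), 8) = -365/3*59 + I*√5 = -21535/3 + I*√5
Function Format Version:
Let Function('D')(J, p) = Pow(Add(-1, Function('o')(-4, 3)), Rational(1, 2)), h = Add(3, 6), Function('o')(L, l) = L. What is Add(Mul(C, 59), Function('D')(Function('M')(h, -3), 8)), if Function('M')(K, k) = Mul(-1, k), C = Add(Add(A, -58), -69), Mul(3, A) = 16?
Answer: Add(Rational(-21535, 3), Mul(I, Pow(5, Rational(1, 2)))) ≈ Add(-7178.3, Mul(2.2361, I))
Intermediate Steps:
h = 9
A = Rational(16, 3) (A = Mul(Rational(1, 3), 16) = Rational(16, 3) ≈ 5.3333)
C = Rational(-365, 3) (C = Add(Add(Rational(16, 3), -58), -69) = Add(Rational(-158, 3), -69) = Rational(-365, 3) ≈ -121.67)
Function('D')(J, p) = Mul(I, Pow(5, Rational(1, 2))) (Function('D')(J, p) = Pow(Add(-1, -4), Rational(1, 2)) = Pow(-5, Rational(1, 2)) = Mul(I, Pow(5, Rational(1, 2))))
Add(Mul(C, 59), Function('D')(Function('M')(h, -3), 8)) = Add(Mul(Rational(-365, 3), 59), Mul(I, Pow(5, Rational(1, 2)))) = Add(Rational(-21535, 3), Mul(I, Pow(5, Rational(1, 2))))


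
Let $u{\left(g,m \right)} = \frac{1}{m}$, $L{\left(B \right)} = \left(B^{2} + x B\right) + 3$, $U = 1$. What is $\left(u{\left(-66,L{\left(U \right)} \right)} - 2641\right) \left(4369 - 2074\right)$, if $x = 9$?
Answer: $- \frac{78791940}{13} \approx -6.0609 \cdot 10^{6}$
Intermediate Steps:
$L{\left(B \right)} = 3 + B^{2} + 9 B$ ($L{\left(B \right)} = \left(B^{2} + 9 B\right) + 3 = 3 + B^{2} + 9 B$)
$\left(u{\left(-66,L{\left(U \right)} \right)} - 2641\right) \left(4369 - 2074\right) = \left(\frac{1}{3 + 1^{2} + 9 \cdot 1} - 2641\right) \left(4369 - 2074\right) = \left(\frac{1}{3 + 1 + 9} - 2641\right) 2295 = \left(\frac{1}{13} - 2641\right) 2295 = \left(- \frac{34332}{13}\right) 2295 = - \frac{78791940}{13}$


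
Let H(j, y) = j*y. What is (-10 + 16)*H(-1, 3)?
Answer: -18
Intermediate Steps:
(-10 + 16)*H(-1, 3) = (-10 + 16)*(-1*3) = 6*(-3) = -18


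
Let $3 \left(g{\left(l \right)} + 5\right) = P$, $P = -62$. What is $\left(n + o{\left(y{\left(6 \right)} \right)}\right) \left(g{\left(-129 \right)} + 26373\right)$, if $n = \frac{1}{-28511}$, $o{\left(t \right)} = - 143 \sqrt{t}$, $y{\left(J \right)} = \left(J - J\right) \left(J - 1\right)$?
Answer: $- \frac{79042}{85533} \approx -0.92411$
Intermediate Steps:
$y{\left(J \right)} = 0$ ($y{\left(J \right)} = 0 \left(-1 + J\right) = 0$)
$g{\left(l \right)} = - \frac{77}{3}$ ($g{\left(l \right)} = -5 + \frac{1}{3} \left(-62\right) = -5 - \frac{62}{3} = - \frac{77}{3}$)
$n = - \frac{1}{28511} \approx -3.5074 \cdot 10^{-5}$
$\left(n + o{\left(y{\left(6 \right)} \right)}\right) \left(g{\left(-129 \right)} + 26373\right) = \left(- \frac{1}{28511} - 143 \sqrt{0}\right) \left(- \frac{77}{3} + 26373\right) = \left(- \frac{1}{28511} - 0\right) \frac{79042}{3} = \left(- \frac{1}{28511} + 0\right) \frac{79042}{3} = \left(- \frac{1}{28511}\right) \frac{79042}{3} = - \frac{79042}{85533}$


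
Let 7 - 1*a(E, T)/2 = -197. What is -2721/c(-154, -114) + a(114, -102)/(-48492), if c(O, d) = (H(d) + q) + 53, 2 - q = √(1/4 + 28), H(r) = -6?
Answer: -2155452650/38353131 - 5442*√113/9491 ≈ -62.295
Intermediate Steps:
a(E, T) = 408 (a(E, T) = 14 - 2*(-197) = 14 + 394 = 408)
q = 2 - √113/2 (q = 2 - √(1/4 + 28) = 2 - √(¼ + 28) = 2 - √(113/4) = 2 - √113/2 ≈ -3.3151)
c(O, d) = 49 - √113/2 (c(O, d) = (-6 + (2 - √113/2)) + 53 = (-4 - √113/2) + 53 = 49 - √113/2)
-2721/c(-154, -114) + a(114, -102)/(-48492) = -2721/(49 - √113/2) + 408/(-48492) = -2721/(49 - √113/2) + 408*(-1/48492) = -2721/(49 - √113/2) - 34/4041 = -34/4041 - 2721/(49 - √113/2)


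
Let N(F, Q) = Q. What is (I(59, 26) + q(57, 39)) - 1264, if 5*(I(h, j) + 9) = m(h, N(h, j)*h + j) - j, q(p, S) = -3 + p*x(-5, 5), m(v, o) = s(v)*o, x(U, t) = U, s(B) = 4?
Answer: -1591/5 ≈ -318.20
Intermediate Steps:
m(v, o) = 4*o
q(p, S) = -3 - 5*p (q(p, S) = -3 + p*(-5) = -3 - 5*p)
I(h, j) = -9 + 3*j/5 + 4*h*j/5 (I(h, j) = -9 + (4*(j*h + j) - j)/5 = -9 + (4*(h*j + j) - j)/5 = -9 + (4*(j + h*j) - j)/5 = -9 + ((4*j + 4*h*j) - j)/5 = -9 + (3*j + 4*h*j)/5 = -9 + (3*j/5 + 4*h*j/5) = -9 + 3*j/5 + 4*h*j/5)
(I(59, 26) + q(57, 39)) - 1264 = ((-9 + (⅗)*26 + (⅘)*59*26) + (-3 - 5*57)) - 1264 = ((-9 + 78/5 + 6136/5) + (-3 - 285)) - 1264 = (6169/5 - 288) - 1264 = 4729/5 - 1264 = -1591/5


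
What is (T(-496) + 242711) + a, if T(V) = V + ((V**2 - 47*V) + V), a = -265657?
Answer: 245390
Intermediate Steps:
T(V) = V**2 - 45*V (T(V) = V + (V**2 - 46*V) = V**2 - 45*V)
(T(-496) + 242711) + a = (-496*(-45 - 496) + 242711) - 265657 = (-496*(-541) + 242711) - 265657 = (268336 + 242711) - 265657 = 511047 - 265657 = 245390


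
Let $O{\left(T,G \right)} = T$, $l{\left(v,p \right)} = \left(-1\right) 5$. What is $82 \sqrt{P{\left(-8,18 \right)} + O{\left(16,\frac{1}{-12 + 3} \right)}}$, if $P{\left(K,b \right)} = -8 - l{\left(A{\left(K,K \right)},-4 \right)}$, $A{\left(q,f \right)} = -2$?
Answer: $82 \sqrt{13} \approx 295.66$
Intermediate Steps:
$l{\left(v,p \right)} = -5$
$P{\left(K,b \right)} = -3$ ($P{\left(K,b \right)} = -8 - -5 = -8 + 5 = -3$)
$82 \sqrt{P{\left(-8,18 \right)} + O{\left(16,\frac{1}{-12 + 3} \right)}} = 82 \sqrt{-3 + 16} = 82 \sqrt{13}$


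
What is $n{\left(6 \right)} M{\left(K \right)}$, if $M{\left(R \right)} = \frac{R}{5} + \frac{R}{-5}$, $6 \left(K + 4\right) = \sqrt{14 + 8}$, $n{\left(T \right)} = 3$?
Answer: $0$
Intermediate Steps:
$K = -4 + \frac{\sqrt{22}}{6}$ ($K = -4 + \frac{\sqrt{14 + 8}}{6} = -4 + \frac{\sqrt{22}}{6} \approx -3.2183$)
$M{\left(R \right)} = 0$ ($M{\left(R \right)} = R \frac{1}{5} + R \left(- \frac{1}{5}\right) = \frac{R}{5} - \frac{R}{5} = 0$)
$n{\left(6 \right)} M{\left(K \right)} = 3 \cdot 0 = 0$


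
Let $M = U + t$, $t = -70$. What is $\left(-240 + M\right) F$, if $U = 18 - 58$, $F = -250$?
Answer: $87500$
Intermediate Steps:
$U = -40$ ($U = 18 - 58 = -40$)
$M = -110$ ($M = -40 - 70 = -110$)
$\left(-240 + M\right) F = \left(-240 - 110\right) \left(-250\right) = \left(-350\right) \left(-250\right) = 87500$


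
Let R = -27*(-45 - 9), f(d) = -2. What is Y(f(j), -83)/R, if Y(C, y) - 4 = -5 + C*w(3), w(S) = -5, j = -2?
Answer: 1/162 ≈ 0.0061728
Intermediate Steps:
Y(C, y) = -1 - 5*C (Y(C, y) = 4 + (-5 + C*(-5)) = 4 + (-5 - 5*C) = -1 - 5*C)
R = 1458 (R = -27*(-54) = 1458)
Y(f(j), -83)/R = (-1 - 5*(-2))/1458 = (-1 + 10)*(1/1458) = 9*(1/1458) = 1/162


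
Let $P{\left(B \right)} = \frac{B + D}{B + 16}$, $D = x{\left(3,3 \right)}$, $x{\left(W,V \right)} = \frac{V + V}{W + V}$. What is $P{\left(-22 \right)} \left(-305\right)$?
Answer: $- \frac{2135}{2} \approx -1067.5$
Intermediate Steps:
$x{\left(W,V \right)} = \frac{2 V}{V + W}$
$D = 1$ ($D = 2 \cdot 3 \frac{1}{3 + 3} = 2 \cdot 3 \cdot \frac{1}{6} = 1$)
$P{\left(B \right)} = \frac{1 + B}{16 + B}$ ($P{\left(B \right)} = \frac{B + 1}{B + 16} = \frac{1 + B}{16 + B}$)
$P{\left(-22 \right)} \left(-305\right) = \frac{1 - 22}{16 - 22} \left(-305\right) = \frac{1}{-6} \left(-21\right) \left(-305\right) = \left(- \frac{1}{6}\right) \left(-21\right) \left(-305\right) = \frac{7}{2} \left(-305\right) = - \frac{2135}{2}$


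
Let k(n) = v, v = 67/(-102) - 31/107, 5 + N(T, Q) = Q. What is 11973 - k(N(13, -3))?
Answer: 130683653/10914 ≈ 11974.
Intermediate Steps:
N(T, Q) = -5 + Q
v = -10331/10914 (v = 67*(-1/102) - 31*1/107 = -67/102 - 31/107 = -10331/10914 ≈ -0.94658)
k(n) = -10331/10914
11973 - k(N(13, -3)) = 11973 - 1*(-10331/10914) = 11973 + 10331/10914 = 130683653/10914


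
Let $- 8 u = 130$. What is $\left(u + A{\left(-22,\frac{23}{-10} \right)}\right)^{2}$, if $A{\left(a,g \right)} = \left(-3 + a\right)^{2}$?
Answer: $\frac{5929225}{16} \approx 3.7058 \cdot 10^{5}$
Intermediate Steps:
$u = - \frac{65}{4}$ ($u = \left(- \frac{1}{8}\right) 130 = - \frac{65}{4} \approx -16.25$)
$\left(u + A{\left(-22,\frac{23}{-10} \right)}\right)^{2} = \left(- \frac{65}{4} + \left(-3 - 22\right)^{2}\right)^{2} = \left(- \frac{65}{4} + \left(-25\right)^{2}\right)^{2} = \left(- \frac{65}{4} + 625\right)^{2} = \left(\frac{2435}{4}\right)^{2} = \frac{5929225}{16}$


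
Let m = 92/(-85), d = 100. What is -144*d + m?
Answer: -1224092/85 ≈ -14401.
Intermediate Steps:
m = -92/85 (m = 92*(-1/85) = -92/85 ≈ -1.0824)
-144*d + m = -144*100 - 92/85 = -14400 - 92/85 = -1224092/85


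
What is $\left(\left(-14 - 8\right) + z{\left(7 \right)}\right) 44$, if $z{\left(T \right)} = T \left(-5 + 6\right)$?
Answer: $-660$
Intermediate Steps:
$z{\left(T \right)} = T$ ($z{\left(T \right)} = T 1 = T$)
$\left(\left(-14 - 8\right) + z{\left(7 \right)}\right) 44 = \left(\left(-14 - 8\right) + 7\right) 44 = \left(-22 + 7\right) 44 = \left(-15\right) 44 = -660$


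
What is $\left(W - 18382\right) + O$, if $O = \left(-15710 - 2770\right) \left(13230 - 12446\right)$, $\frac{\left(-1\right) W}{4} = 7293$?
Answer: $-14535874$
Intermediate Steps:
$W = -29172$ ($W = \left(-4\right) 7293 = -29172$)
$O = -14488320$ ($O = \left(-18480\right) 784 = -14488320$)
$\left(W - 18382\right) + O = \left(-29172 - 18382\right) - 14488320 = -47554 - 14488320 = -14535874$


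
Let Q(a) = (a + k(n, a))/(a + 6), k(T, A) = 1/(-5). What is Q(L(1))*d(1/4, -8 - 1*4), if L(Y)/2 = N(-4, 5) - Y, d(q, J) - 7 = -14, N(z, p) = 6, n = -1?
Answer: -343/80 ≈ -4.2875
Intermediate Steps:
d(q, J) = -7 (d(q, J) = 7 - 14 = -7)
L(Y) = 12 - 2*Y (L(Y) = 2*(6 - Y) = 12 - 2*Y)
k(T, A) = -1/5
Q(a) = (-1/5 + a)/(6 + a) (Q(a) = (a - 1/5)/(a + 6) = (-1/5 + a)/(6 + a))
Q(L(1))*d(1/4, -8 - 1*4) = ((-1/5 + (12 - 2*1))/(6 + (12 - 2*1)))*(-7) = ((-1/5 + (12 - 2))/(6 + (12 - 2)))*(-7) = ((-1/5 + 10)/(6 + 10))*(-7) = ((49/5)/16)*(-7) = ((1/16)*(49/5))*(-7) = (49/80)*(-7) = -343/80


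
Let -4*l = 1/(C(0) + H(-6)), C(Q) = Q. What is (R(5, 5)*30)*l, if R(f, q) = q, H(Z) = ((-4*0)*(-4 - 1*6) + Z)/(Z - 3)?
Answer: -225/4 ≈ -56.250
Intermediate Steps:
H(Z) = Z/(-3 + Z) (H(Z) = (0*(-4 - 6) + Z)/(-3 + Z) = (0*(-10) + Z)/(-3 + Z) = (0 + Z)/(-3 + Z) = Z/(-3 + Z))
l = -3/8 (l = -1/(4*(0 - 6/(-3 - 6))) = -1/(4*(0 - 6/(-9))) = -1/(4*(0 - 6*(-⅑))) = -1/(4*(0 + ⅔)) = -1/(4*⅔) = -¼*3/2 = -3/8 ≈ -0.37500)
(R(5, 5)*30)*l = (5*30)*(-3/8) = 150*(-3/8) = -225/4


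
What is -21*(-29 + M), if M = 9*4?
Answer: -147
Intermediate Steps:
M = 36
-21*(-29 + M) = -21*(-29 + 36) = -21*7 = -147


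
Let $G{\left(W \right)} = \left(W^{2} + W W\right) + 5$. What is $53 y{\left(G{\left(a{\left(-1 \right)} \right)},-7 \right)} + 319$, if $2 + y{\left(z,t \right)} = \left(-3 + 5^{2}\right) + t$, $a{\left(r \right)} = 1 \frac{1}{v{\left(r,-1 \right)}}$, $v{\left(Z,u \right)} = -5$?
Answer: $1008$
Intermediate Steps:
$a{\left(r \right)} = - \frac{1}{5}$ ($a{\left(r \right)} = 1 \frac{1}{-5} = 1 \left(- \frac{1}{5}\right) = - \frac{1}{5}$)
$G{\left(W \right)} = 5 + 2 W^{2}$ ($G{\left(W \right)} = \left(W^{2} + W^{2}\right) + 5 = 2 W^{2} + 5 = 5 + 2 W^{2}$)
$y{\left(z,t \right)} = 20 + t$ ($y{\left(z,t \right)} = -2 - \left(3 - 25 - t\right) = -2 + \left(\left(-3 + 25\right) + t\right) = -2 + \left(22 + t\right) = 20 + t$)
$53 y{\left(G{\left(a{\left(-1 \right)} \right)},-7 \right)} + 319 = 53 \left(20 - 7\right) + 319 = 53 \cdot 13 + 319 = 689 + 319 = 1008$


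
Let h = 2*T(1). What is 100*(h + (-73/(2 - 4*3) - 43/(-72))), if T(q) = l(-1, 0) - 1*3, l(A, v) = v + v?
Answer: 3415/18 ≈ 189.72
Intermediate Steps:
l(A, v) = 2*v
T(q) = -3 (T(q) = 2*0 - 1*3 = 0 - 3 = -3)
h = -6 (h = 2*(-3) = -6)
100*(h + (-73/(2 - 4*3) - 43/(-72))) = 100*(-6 + (-73/(2 - 4*3) - 43/(-72))) = 100*(-6 + (-73/(2 - 12) - 43*(-1/72))) = 100*(-6 + (-73/(-10) + 43/72)) = 100*(-6 + (-73*(-⅒) + 43/72)) = 100*(-6 + (73/10 + 43/72)) = 100*(-6 + 2843/360) = 100*(683/360) = 3415/18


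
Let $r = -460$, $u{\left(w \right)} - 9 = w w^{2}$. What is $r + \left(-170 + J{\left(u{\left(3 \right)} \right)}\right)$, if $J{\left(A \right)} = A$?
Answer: $-594$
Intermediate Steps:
$u{\left(w \right)} = 9 + w^{3}$ ($u{\left(w \right)} = 9 + w w^{2} = 9 + w^{3}$)
$r + \left(-170 + J{\left(u{\left(3 \right)} \right)}\right) = -460 - \left(161 - 27\right) = -460 + \left(-170 + \left(9 + 27\right)\right) = -460 + \left(-170 + 36\right) = -460 - 134 = -594$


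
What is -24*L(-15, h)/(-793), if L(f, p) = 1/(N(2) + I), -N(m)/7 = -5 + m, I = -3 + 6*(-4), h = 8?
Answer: -4/793 ≈ -0.0050441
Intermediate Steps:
I = -27 (I = -3 - 24 = -27)
N(m) = 35 - 7*m (N(m) = -7*(-5 + m) = 35 - 7*m)
L(f, p) = -⅙ (L(f, p) = 1/((35 - 7*2) - 27) = 1/((35 - 14) - 27) = 1/(21 - 27) = 1/(-6) = -⅙)
-24*L(-15, h)/(-793) = -(-4)/(-793) = -(-4)*(-1)/793 = -24*1/4758 = -4/793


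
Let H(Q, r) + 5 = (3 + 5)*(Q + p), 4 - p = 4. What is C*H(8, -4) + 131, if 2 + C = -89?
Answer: -5238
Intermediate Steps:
p = 0 (p = 4 - 1*4 = 4 - 4 = 0)
H(Q, r) = -5 + 8*Q (H(Q, r) = -5 + (3 + 5)*(Q + 0) = -5 + 8*Q)
C = -91 (C = -2 - 89 = -91)
C*H(8, -4) + 131 = -91*(-5 + 8*8) + 131 = -91*(-5 + 64) + 131 = -91*59 + 131 = -5369 + 131 = -5238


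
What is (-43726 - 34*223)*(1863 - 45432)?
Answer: 2235438252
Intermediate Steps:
(-43726 - 34*223)*(1863 - 45432) = (-43726 - 7582)*(-43569) = -51308*(-43569) = 2235438252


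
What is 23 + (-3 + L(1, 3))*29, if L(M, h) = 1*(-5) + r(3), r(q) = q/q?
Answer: -180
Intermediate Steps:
r(q) = 1
L(M, h) = -4 (L(M, h) = 1*(-5) + 1 = -5 + 1 = -4)
23 + (-3 + L(1, 3))*29 = 23 + (-3 - 4)*29 = 23 - 7*29 = 23 - 203 = -180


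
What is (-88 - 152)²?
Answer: 57600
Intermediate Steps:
(-88 - 152)² = (-240)² = 57600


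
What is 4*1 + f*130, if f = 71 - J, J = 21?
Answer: 6504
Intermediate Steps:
f = 50 (f = 71 - 1*21 = 71 - 21 = 50)
4*1 + f*130 = 4*1 + 50*130 = 4 + 6500 = 6504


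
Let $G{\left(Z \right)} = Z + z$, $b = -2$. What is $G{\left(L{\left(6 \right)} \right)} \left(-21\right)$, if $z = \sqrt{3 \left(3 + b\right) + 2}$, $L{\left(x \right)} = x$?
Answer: $-126 - 21 \sqrt{5} \approx -172.96$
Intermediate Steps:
$z = \sqrt{5}$ ($z = \sqrt{3 \left(3 - 2\right) + 2} = \sqrt{3 \cdot 1 + 2} = \sqrt{3 + 2} = \sqrt{5} \approx 2.2361$)
$G{\left(Z \right)} = Z + \sqrt{5}$
$G{\left(L{\left(6 \right)} \right)} \left(-21\right) = \left(6 + \sqrt{5}\right) \left(-21\right) = -126 - 21 \sqrt{5}$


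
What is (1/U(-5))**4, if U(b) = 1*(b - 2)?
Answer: 1/2401 ≈ 0.00041649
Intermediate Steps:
U(b) = -2 + b (U(b) = 1*(-2 + b) = -2 + b)
(1/U(-5))**4 = (1/(-2 - 5))**4 = (1/(-7))**4 = (-1/7)**4 = 1/2401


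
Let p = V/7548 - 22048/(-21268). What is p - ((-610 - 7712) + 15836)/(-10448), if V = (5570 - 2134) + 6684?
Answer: 12484886923/4031794392 ≈ 3.0966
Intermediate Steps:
V = 10120 (V = 3436 + 6684 = 10120)
p = 1834858/771783 (p = 10120/7548 - 22048/(-21268) = 10120*(1/7548) - 22048*(-1/21268) = 2530/1887 + 424/409 = 1834858/771783 ≈ 2.3774)
p - ((-610 - 7712) + 15836)/(-10448) = 1834858/771783 - ((-610 - 7712) + 15836)/(-10448) = 1834858/771783 - (-8322 + 15836)*(-1)/10448 = 1834858/771783 - 7514*(-1)/10448 = 1834858/771783 - 1*(-3757/5224) = 1834858/771783 + 3757/5224 = 12484886923/4031794392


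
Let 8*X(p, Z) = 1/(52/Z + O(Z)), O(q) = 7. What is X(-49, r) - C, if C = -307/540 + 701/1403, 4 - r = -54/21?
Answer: 40152481/519727320 ≈ 0.077257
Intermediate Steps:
r = 46/7 (r = 4 - (-54)/21 = 4 - 1*(-18/7) = 4 + 18/7 = 46/7 ≈ 6.5714)
C = -52181/757620 (C = -307*1/540 + 701*(1/1403) = -307/540 + 701/1403 = -52181/757620 ≈ -0.068875)
X(p, Z) = 1/(8*(7 + 52/Z)) (X(p, Z) = 1/(8*(52/Z + 7)) = 1/(8*(7 + 52/Z)))
X(-49, r) - C = (⅛)*(46/7)/(52 + 7*(46/7)) - 1*(-52181/757620) = (⅛)*(46/7)/(52 + 46) + 52181/757620 = (⅛)*(46/7)/98 + 52181/757620 = (⅛)*(46/7)*(1/98) + 52181/757620 = 23/2744 + 52181/757620 = 40152481/519727320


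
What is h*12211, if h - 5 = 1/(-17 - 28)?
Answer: 2735264/45 ≈ 60784.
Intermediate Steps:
h = 224/45 (h = 5 + 1/(-17 - 28) = 5 + 1/(-45) = 5 - 1/45 = 224/45 ≈ 4.9778)
h*12211 = (224/45)*12211 = 2735264/45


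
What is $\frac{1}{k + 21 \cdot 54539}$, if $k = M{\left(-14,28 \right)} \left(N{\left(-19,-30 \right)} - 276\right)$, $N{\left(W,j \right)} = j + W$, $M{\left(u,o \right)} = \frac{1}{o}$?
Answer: $\frac{28}{32068607} \approx 8.7313 \cdot 10^{-7}$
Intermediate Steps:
$N{\left(W,j \right)} = W + j$
$k = - \frac{325}{28}$ ($k = \frac{\left(-19 - 30\right) - 276}{28} = \frac{-49 - 276}{28} = \frac{1}{28} \left(-325\right) = - \frac{325}{28} \approx -11.607$)
$\frac{1}{k + 21 \cdot 54539} = \frac{1}{- \frac{325}{28} + 21 \cdot 54539} = \frac{1}{- \frac{325}{28} + 1145319} = \frac{1}{\frac{32068607}{28}} = \frac{28}{32068607}$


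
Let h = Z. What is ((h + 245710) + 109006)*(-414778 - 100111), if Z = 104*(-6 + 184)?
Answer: -192170991692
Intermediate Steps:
Z = 18512 (Z = 104*178 = 18512)
h = 18512
((h + 245710) + 109006)*(-414778 - 100111) = ((18512 + 245710) + 109006)*(-414778 - 100111) = (264222 + 109006)*(-514889) = 373228*(-514889) = -192170991692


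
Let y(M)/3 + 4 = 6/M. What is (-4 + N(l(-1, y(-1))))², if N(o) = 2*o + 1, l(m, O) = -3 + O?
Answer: 4761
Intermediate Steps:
y(M) = -12 + 18/M (y(M) = -12 + 3*(6/M) = -12 + 18/M)
N(o) = 1 + 2*o
(-4 + N(l(-1, y(-1))))² = (-4 + (1 + 2*(-3 + (-12 + 18/(-1)))))² = (-4 + (1 + 2*(-3 + (-12 + 18*(-1)))))² = (-4 + (1 + 2*(-3 + (-12 - 18))))² = (-4 + (1 + 2*(-3 - 30)))² = (-4 + (1 + 2*(-33)))² = (-4 + (1 - 66))² = (-4 - 65)² = (-69)² = 4761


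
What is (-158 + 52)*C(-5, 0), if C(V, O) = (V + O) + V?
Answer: 1060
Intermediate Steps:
C(V, O) = O + 2*V (C(V, O) = (O + V) + V = O + 2*V)
(-158 + 52)*C(-5, 0) = (-158 + 52)*(0 + 2*(-5)) = -106*(0 - 10) = -106*(-10) = 1060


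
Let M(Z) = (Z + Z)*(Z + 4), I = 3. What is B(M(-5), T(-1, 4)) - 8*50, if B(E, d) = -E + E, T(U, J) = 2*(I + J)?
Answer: -400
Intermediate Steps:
T(U, J) = 6 + 2*J (T(U, J) = 2*(3 + J) = 6 + 2*J)
M(Z) = 2*Z*(4 + Z) (M(Z) = (2*Z)*(4 + Z) = 2*Z*(4 + Z))
B(E, d) = 0
B(M(-5), T(-1, 4)) - 8*50 = 0 - 8*50 = 0 - 400 = -400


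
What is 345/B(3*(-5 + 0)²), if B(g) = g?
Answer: 23/5 ≈ 4.6000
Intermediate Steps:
345/B(3*(-5 + 0)²) = 345/((3*(-5 + 0)²)) = 345/((3*(-5)²)) = 345/((3*25)) = 345/75 = 345*(1/75) = 23/5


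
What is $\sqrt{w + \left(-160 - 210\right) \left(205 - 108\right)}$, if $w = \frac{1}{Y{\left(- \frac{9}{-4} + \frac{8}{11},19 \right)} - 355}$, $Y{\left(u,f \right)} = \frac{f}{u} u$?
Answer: $\frac{i \sqrt{253239861}}{84} \approx 189.45 i$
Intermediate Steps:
$Y{\left(u,f \right)} = f$
$w = - \frac{1}{336}$ ($w = \frac{1}{19 - 355} = \frac{1}{-336} = - \frac{1}{336} \approx -0.0029762$)
$\sqrt{w + \left(-160 - 210\right) \left(205 - 108\right)} = \sqrt{- \frac{1}{336} + \left(-160 - 210\right) \left(205 - 108\right)} = \sqrt{- \frac{1}{336} - 35890} = \sqrt{- \frac{12059041}{336}} = \frac{i \sqrt{253239861}}{84}$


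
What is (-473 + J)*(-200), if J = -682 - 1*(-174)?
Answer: 196200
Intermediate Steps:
J = -508 (J = -682 + 174 = -508)
(-473 + J)*(-200) = (-473 - 508)*(-200) = -981*(-200) = 196200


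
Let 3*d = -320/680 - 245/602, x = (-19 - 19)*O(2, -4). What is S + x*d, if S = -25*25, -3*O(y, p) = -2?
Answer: -4063121/6579 ≈ -617.59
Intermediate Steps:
O(y, p) = ⅔ (O(y, p) = -⅓*(-2) = ⅔)
S = -625
x = -76/3 (x = (-19 - 19)*(⅔) = -38*⅔ = -76/3 ≈ -25.333)
d = -1283/4386 (d = (-320/680 - 245/602)/3 = (-320*1/680 - 245*1/602)/3 = (-8/17 - 35/86)/3 = (⅓)*(-1283/1462) = -1283/4386 ≈ -0.29252)
S + x*d = -625 - 76/3*(-1283/4386) = -625 + 48754/6579 = -4063121/6579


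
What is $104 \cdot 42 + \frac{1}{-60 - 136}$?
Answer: $\frac{856127}{196} \approx 4368.0$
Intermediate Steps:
$104 \cdot 42 + \frac{1}{-60 - 136} = 4368 + \frac{1}{-196} = 4368 - \frac{1}{196} = \frac{856127}{196}$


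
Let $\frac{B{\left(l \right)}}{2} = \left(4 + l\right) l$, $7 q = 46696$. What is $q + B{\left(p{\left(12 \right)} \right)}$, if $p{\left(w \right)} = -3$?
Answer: $\frac{46654}{7} \approx 6664.9$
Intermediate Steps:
$q = \frac{46696}{7}$ ($q = \frac{1}{7} \cdot 46696 = \frac{46696}{7} \approx 6670.9$)
$B{\left(l \right)} = 2 l \left(4 + l\right)$ ($B{\left(l \right)} = 2 \left(4 + l\right) l = 2 l \left(4 + l\right)$)
$q + B{\left(p{\left(12 \right)} \right)} = \frac{46696}{7} + 2 \left(-3\right) \left(4 - 3\right) = \frac{46696}{7} + 2 \left(-3\right) 1 = \frac{46696}{7} - 6 = \frac{46654}{7}$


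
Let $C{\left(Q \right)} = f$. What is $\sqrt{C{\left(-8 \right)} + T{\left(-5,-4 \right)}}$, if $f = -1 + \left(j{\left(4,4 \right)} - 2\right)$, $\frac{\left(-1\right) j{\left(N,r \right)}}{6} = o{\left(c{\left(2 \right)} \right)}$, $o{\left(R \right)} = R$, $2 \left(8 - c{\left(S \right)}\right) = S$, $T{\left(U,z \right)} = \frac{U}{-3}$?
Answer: $\frac{i \sqrt{390}}{3} \approx 6.5828 i$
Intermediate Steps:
$T{\left(U,z \right)} = - \frac{U}{3}$ ($T{\left(U,z \right)} = U \left(- \frac{1}{3}\right) = - \frac{U}{3}$)
$c{\left(S \right)} = 8 - \frac{S}{2}$
$j{\left(N,r \right)} = -42$ ($j{\left(N,r \right)} = - 6 \left(8 - 1\right) = \left(-6\right) 7 = -42$)
$f = -45$ ($f = -1 - 44 = -45$)
$C{\left(Q \right)} = -45$
$\sqrt{C{\left(-8 \right)} + T{\left(-5,-4 \right)}} = \sqrt{-45 - - \frac{5}{3}} = \sqrt{-45 + \frac{5}{3}} = \sqrt{- \frac{130}{3}} = \frac{i \sqrt{390}}{3}$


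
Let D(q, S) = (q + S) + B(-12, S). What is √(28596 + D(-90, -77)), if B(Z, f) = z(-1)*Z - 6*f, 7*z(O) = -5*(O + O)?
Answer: √1414819/7 ≈ 169.92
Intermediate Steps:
z(O) = -10*O/7 (z(O) = (-5*(O + O))/7 = (-10*O)/7 = -10*O/7)
B(Z, f) = -6*f + 10*Z/7 (B(Z, f) = (-10/7*(-1))*Z - 6*f = 10*Z/7 - 6*f = -6*f + 10*Z/7)
D(q, S) = -120/7 + q - 5*S (D(q, S) = (q + S) + (-6*S + (10/7)*(-12)) = (S + q) + (-6*S - 120/7) = (S + q) + (-120/7 - 6*S) = -120/7 + q - 5*S)
√(28596 + D(-90, -77)) = √(28596 + (-120/7 - 90 - 5*(-77))) = √(28596 + (-120/7 - 90 + 385)) = √(28596 + 1945/7) = √(202117/7) = √1414819/7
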